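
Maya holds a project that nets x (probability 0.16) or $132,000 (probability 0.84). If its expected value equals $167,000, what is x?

0.16·x + 0.84·132000 = 167000
0.16·x = 167000 − 110880 = 56120
x = 56120 / 0.16 = 350750

x = $350,750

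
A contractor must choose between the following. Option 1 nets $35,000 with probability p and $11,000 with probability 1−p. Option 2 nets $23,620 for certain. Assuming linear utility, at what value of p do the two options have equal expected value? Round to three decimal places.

p = 0.526

p·35000 + (1−p)·11000 = 23620
24000p + 11000 = 23620
p = (23620 − 11000) / 24000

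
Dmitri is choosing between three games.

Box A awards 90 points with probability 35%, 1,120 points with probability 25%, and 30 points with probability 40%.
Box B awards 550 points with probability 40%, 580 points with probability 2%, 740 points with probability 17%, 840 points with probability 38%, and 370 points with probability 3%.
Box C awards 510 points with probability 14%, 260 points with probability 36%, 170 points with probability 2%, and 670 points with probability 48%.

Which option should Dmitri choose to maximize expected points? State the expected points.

Box B (687.7 points)

Box A = 0.35 × 90 + 0.25 × 1120 + 0.4 × 30 = 31.5 + 280 + 12 = 323.5
Box B = 0.4 × 550 + 0.02 × 580 + 0.17 × 740 + 0.38 × 840 + 0.03 × 370 = 220 + 11.6 + 125.8 + 319.2 + 11.1 = 687.7
Box C = 0.14 × 510 + 0.36 × 260 + 0.02 × 170 + 0.48 × 670 = 71.4 + 93.6 + 3.4 + 321.6 = 490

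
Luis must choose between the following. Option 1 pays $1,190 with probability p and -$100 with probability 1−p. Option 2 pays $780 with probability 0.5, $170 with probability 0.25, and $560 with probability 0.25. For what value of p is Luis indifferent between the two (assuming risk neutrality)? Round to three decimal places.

p = 0.521

EV(Option 2) = 0.5 × 780 + 0.25 × 170 + 0.25 × 560 = 390 + 42.5 + 140 = 572.5
p·1190 + (1−p)·(-100) = 572.5
1290p − 100 = 572.5
p = (572.5 + 100) / 1290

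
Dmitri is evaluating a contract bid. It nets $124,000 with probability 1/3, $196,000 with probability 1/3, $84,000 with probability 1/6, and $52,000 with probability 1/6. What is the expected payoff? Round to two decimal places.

$129,333.33

EV = 1/3 × 124000 + 1/3 × 196000 + 1/6 × 84000 + 1/6 × 52000 = 41333.3333 + 65333.3333 + 14000 + 8666.6667 = 129333.3333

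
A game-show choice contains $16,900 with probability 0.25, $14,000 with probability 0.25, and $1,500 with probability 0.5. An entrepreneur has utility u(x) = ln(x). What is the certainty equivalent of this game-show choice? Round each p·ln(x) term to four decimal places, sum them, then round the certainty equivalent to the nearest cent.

$4,803.50

E[u] = 0.25·ln(16900) + 0.25·ln(14000) + 0.5·ln(1500) = 2.4338 + 2.3867 + 3.6566 = 8.4771
CE = e^8.4771 ≈ 4803.50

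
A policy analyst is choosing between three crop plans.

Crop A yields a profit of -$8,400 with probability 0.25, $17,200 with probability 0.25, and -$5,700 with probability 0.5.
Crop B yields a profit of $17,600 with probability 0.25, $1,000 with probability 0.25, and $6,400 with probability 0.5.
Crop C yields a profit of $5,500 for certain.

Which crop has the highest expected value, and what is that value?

Crop B ($7,850)

Crop A = 0.25 × (-8400) + 0.25 × 17200 + 0.5 × (-5700) = -2100 + 4300 − 2850 = -650
Crop B = 0.25 × 17600 + 0.25 × 1000 + 0.5 × 6400 = 4400 + 250 + 3200 = 7850
Crop C: 5500 (certain)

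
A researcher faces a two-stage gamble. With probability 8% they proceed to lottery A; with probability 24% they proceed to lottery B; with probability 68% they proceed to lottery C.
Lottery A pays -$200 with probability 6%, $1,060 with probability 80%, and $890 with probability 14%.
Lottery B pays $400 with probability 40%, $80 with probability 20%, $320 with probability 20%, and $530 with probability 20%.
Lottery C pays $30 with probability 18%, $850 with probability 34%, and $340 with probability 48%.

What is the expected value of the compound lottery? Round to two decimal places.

$471.06

EV(A) = 0.06 × (-200) + 0.8 × 1060 + 0.14 × 890 = -12 + 848 + 124.6 = 960.6
EV(B) = 0.4 × 400 + 0.2 × 80 + 0.2 × 320 + 0.2 × 530 = 160 + 16 + 64 + 106 = 346
EV(C) = 0.18 × 30 + 0.34 × 850 + 0.48 × 340 = 5.4 + 289 + 163.2 = 457.6
Overall = 0.08 × 960.6 + 0.24 × 346 + 0.68 × 457.6 = 76.848 + 83.04 + 311.168 = 471.056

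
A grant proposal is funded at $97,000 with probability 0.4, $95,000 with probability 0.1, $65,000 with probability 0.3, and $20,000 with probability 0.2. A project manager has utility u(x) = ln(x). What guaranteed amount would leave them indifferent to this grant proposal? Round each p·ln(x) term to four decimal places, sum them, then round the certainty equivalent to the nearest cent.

E[u] = 0.4·ln(97000) + 0.1·ln(95000) + 0.3·ln(65000) + 0.2·ln(20000) = 4.5930 + 1.1462 + 3.3246 + 1.9807 = 11.0445
CE = e^11.0445 ≈ 62598.71

$62,598.71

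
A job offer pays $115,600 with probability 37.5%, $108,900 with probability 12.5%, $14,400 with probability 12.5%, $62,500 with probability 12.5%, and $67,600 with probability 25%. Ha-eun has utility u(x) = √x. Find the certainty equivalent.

E[u] = 0.375·√115600 + 0.125·√108900 + 0.125·√14400 + 0.125·√62500 + 0.25·√67600 = 0.375·340 + 0.125·330 + 0.125·120 + 0.125·250 + 0.25·260 = 280
CE = (280)² = 78400

$78,400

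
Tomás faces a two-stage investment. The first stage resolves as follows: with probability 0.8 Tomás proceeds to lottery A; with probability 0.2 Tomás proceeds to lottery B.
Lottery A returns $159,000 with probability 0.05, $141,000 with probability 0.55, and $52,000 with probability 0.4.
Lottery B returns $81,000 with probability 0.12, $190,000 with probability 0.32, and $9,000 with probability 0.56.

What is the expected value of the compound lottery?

EV(A) = 0.05 × 159000 + 0.55 × 141000 + 0.4 × 52000 = 7950 + 77550 + 20800 = 106300
EV(B) = 0.12 × 81000 + 0.32 × 190000 + 0.56 × 9000 = 9720 + 60800 + 5040 = 75560
Overall = 0.8 × 106300 + 0.2 × 75560 = 85040 + 15112 = 100152

$100,152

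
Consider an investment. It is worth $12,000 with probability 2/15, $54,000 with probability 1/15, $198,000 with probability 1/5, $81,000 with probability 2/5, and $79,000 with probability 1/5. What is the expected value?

$93,000

EV = 2/15 × 12000 + 1/15 × 54000 + 1/5 × 198000 + 2/5 × 81000 + 1/5 × 79000 = 1600 + 3600 + 39600 + 32400 + 15800 = 93000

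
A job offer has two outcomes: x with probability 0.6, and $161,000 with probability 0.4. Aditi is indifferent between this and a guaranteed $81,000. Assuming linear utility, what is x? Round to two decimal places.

x = $27,666.67

0.6·x + 0.4·161000 = 81000
0.6·x = 81000 − 64400 = 16600
x = 16600 / 0.6 = 27666.6667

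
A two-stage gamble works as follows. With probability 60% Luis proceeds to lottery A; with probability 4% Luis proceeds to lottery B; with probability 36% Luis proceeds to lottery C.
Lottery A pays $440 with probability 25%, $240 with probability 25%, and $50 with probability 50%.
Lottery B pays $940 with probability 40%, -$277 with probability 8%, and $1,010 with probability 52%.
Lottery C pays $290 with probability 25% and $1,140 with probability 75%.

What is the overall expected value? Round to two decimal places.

EV(A) = 0.25 × 440 + 0.25 × 240 + 0.5 × 50 = 110 + 60 + 25 = 195
EV(B) = 0.4 × 940 + 0.08 × (-277) + 0.52 × 1010 = 376 − 22.16 + 525.2 = 879.04
EV(C) = 0.25 × 290 + 0.75 × 1140 = 72.5 + 855 = 927.5
Overall = 0.6 × 195 + 0.04 × 879.04 + 0.36 × 927.5 = 117 + 35.1616 + 333.9 = 486.0616

$486.06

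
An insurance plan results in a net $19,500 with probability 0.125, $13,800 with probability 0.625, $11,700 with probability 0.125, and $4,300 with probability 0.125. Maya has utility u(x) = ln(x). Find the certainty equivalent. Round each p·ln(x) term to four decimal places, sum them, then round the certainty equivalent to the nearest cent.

E[u] = 0.125·ln(19500) + 0.625·ln(13800) + 0.125·ln(11700) + 0.125·ln(4300) = 1.2348 + 5.9578 + 1.1709 + 1.0458 = 9.4093
CE = e^9.4093 ≈ 12201.33

$12,201.33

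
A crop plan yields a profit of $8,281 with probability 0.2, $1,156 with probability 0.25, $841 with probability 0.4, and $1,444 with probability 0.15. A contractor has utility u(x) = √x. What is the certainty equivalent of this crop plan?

E[u] = 0.2·√8281 + 0.25·√1156 + 0.4·√841 + 0.15·√1444 = 0.2·91 + 0.25·34 + 0.4·29 + 0.15·38 = 44
CE = (44)² = 1936

$1,936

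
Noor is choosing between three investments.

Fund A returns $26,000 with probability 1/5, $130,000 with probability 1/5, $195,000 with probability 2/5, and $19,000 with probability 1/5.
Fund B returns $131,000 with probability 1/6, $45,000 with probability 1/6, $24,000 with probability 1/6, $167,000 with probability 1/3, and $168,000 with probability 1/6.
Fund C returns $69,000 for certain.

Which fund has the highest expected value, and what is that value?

Fund B ($117,000)

Fund A = 1/5 × 26000 + 1/5 × 130000 + 2/5 × 195000 + 1/5 × 19000 = 5200 + 26000 + 78000 + 3800 = 113000
Fund B = 1/6 × 131000 + 1/6 × 45000 + 1/6 × 24000 + 1/3 × 167000 + 1/6 × 168000 = 21833.3333 + 7500 + 4000 + 55666.6667 + 28000 = 117000
Fund C: 69000 (certain)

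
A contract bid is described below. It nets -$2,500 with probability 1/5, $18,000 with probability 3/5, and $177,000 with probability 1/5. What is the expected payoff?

$45,700

EV = 1/5 × (-2500) + 3/5 × 18000 + 1/5 × 177000 = -500 + 10800 + 35400 = 45700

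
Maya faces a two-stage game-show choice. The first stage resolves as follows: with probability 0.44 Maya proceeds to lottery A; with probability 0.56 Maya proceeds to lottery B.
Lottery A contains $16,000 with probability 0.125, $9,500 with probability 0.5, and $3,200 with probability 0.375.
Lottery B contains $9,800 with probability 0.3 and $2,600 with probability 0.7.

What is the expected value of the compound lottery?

$6,163.60

EV(A) = 0.125 × 16000 + 0.5 × 9500 + 0.375 × 3200 = 2000 + 4750 + 1200 = 7950
EV(B) = 0.3 × 9800 + 0.7 × 2600 = 2940 + 1820 = 4760
Overall = 0.44 × 7950 + 0.56 × 4760 = 3498 + 2665.6 = 6163.6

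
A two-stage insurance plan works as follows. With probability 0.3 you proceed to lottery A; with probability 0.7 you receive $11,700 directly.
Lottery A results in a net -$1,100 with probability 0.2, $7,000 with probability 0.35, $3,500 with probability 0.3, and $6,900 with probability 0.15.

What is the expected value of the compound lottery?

EV(A) = 0.2 × (-1100) + 0.35 × 7000 + 0.3 × 3500 + 0.15 × 6900 = -220 + 2450 + 1050 + 1035 = 4315
Branch B: 11700 (certain)
Overall = 0.3 × 4315 + 0.7 × 11700 = 1294.5 + 8190 = 9484.5

$9,484.50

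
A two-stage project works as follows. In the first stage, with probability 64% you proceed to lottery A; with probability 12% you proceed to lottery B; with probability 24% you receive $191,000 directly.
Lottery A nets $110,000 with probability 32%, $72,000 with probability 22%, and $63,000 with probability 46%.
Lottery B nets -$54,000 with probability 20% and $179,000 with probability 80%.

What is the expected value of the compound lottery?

EV(A) = 0.32 × 110000 + 0.22 × 72000 + 0.46 × 63000 = 35200 + 15840 + 28980 = 80020
EV(B) = 0.2 × (-54000) + 0.8 × 179000 = -10800 + 143200 = 132400
Branch C: 191000 (certain)
Overall = 0.64 × 80020 + 0.12 × 132400 + 0.24 × 191000 = 51212.8 + 15888 + 45840 = 112940.8

$112,940.80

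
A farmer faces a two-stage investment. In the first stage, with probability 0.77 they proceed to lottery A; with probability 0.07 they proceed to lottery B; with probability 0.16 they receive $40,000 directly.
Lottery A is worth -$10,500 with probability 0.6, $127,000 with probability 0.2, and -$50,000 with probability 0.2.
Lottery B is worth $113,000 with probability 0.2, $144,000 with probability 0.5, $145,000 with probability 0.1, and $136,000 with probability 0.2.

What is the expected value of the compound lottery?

EV(A) = 0.6 × (-10500) + 0.2 × 127000 + 0.2 × (-50000) = -6300 + 25400 − 10000 = 9100
EV(B) = 0.2 × 113000 + 0.5 × 144000 + 0.1 × 145000 + 0.2 × 136000 = 22600 + 72000 + 14500 + 27200 = 136300
Branch C: 40000 (certain)
Overall = 0.77 × 9100 + 0.07 × 136300 + 0.16 × 40000 = 7007 + 9541 + 6400 = 22948

$22,948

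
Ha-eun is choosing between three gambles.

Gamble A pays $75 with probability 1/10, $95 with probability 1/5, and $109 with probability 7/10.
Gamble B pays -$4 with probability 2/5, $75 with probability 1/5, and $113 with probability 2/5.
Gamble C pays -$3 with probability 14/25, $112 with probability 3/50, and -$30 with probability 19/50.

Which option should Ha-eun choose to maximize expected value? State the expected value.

Gamble A = 1/10 × 75 + 1/5 × 95 + 7/10 × 109 = 7.5 + 19 + 76.3 = 102.8
Gamble B = 2/5 × (-4) + 1/5 × 75 + 2/5 × 113 = -1.6 + 15 + 45.2 = 58.6
Gamble C = 14/25 × (-3) + 3/50 × 112 + 19/50 × (-30) = -1.68 + 6.72 − 11.4 = -6.36

Gamble A ($102.80)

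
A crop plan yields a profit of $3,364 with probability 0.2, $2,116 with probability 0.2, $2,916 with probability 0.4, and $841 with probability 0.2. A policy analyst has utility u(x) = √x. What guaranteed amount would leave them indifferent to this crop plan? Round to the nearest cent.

$2,323.24

E[u] = 0.2·√3364 + 0.2·√2116 + 0.4·√2916 + 0.2·√841 = 0.2·58 + 0.2·46 + 0.4·54 + 0.2·29 = 48.2
CE = (48.2)² = 2323.24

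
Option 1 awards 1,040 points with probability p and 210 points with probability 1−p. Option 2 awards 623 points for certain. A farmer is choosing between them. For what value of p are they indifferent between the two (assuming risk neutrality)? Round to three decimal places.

p = 0.498

p·1040 + (1−p)·210 = 623
830p + 210 = 623
p = (623 − 210) / 830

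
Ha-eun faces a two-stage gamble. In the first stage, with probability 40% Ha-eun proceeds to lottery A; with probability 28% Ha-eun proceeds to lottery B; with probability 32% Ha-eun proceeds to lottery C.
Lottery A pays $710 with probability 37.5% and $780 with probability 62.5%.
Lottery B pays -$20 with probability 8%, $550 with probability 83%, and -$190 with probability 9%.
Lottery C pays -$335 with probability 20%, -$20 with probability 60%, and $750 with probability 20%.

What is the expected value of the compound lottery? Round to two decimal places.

EV(A) = 0.375 × 710 + 0.625 × 780 = 266.25 + 487.5 = 753.75
EV(B) = 0.08 × (-20) + 0.83 × 550 + 0.09 × (-190) = -1.6 + 456.5 − 17.1 = 437.8
EV(C) = 0.2 × (-335) + 0.6 × (-20) + 0.2 × 750 = -67 − 12 + 150 = 71
Overall = 0.4 × 753.75 + 0.28 × 437.8 + 0.32 × 71 = 301.5 + 122.584 + 22.72 = 446.804

$446.80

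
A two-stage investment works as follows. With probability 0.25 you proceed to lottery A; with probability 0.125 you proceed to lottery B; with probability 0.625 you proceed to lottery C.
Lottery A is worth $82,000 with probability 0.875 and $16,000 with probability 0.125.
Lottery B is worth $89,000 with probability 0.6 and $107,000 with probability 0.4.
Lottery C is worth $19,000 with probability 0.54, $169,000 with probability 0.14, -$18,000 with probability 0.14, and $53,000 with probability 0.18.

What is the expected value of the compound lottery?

EV(A) = 0.875 × 82000 + 0.125 × 16000 = 71750 + 2000 = 73750
EV(B) = 0.6 × 89000 + 0.4 × 107000 = 53400 + 42800 = 96200
EV(C) = 0.54 × 19000 + 0.14 × 169000 + 0.14 × (-18000) + 0.18 × 53000 = 10260 + 23660 − 2520 + 9540 = 40940
Overall = 0.25 × 73750 + 0.125 × 96200 + 0.625 × 40940 = 18437.5 + 12025 + 25587.5 = 56050

$56,050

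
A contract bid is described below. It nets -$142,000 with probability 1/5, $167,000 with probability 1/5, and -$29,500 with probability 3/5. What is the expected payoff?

EV = 1/5 × (-142000) + 1/5 × 167000 + 3/5 × (-29500) = -28400 + 33400 − 17700 = -12700

-$12,700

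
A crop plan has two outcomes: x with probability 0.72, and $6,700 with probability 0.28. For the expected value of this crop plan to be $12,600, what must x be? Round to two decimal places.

0.72·x + 0.28·6700 = 12600
0.72·x = 12600 − 1876 = 10724
x = 10724 / 0.72 = 14894.4444

x = $14,894.44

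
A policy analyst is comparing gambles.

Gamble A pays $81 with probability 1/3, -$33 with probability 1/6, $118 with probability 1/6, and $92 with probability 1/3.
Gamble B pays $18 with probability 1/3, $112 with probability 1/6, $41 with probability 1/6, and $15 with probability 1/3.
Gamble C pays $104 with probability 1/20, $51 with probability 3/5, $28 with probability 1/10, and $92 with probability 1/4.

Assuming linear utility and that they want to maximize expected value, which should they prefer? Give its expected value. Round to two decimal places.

Gamble A = 1/3 × 81 + 1/6 × (-33) + 1/6 × 118 + 1/3 × 92 = 27 − 5.5 + 19.6667 + 30.6667 = 71.8333
Gamble B = 1/3 × 18 + 1/6 × 112 + 1/6 × 41 + 1/3 × 15 = 6 + 18.6667 + 6.8333 + 5 = 36.5
Gamble C = 1/20 × 104 + 3/5 × 51 + 1/10 × 28 + 1/4 × 92 = 5.2 + 30.6 + 2.8 + 23 = 61.6

Gamble A ($71.83)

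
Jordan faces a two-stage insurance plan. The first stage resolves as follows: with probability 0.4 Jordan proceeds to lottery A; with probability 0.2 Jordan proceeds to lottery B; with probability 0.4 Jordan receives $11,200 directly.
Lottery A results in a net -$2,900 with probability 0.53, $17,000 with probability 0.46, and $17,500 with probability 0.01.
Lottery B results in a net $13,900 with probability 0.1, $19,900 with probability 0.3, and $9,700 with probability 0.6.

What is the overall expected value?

EV(A) = 0.53 × (-2900) + 0.46 × 17000 + 0.01 × 17500 = -1537 + 7820 + 175 = 6458
EV(B) = 0.1 × 13900 + 0.3 × 19900 + 0.6 × 9700 = 1390 + 5970 + 5820 = 13180
Branch C: 11200 (certain)
Overall = 0.4 × 6458 + 0.2 × 13180 + 0.4 × 11200 = 2583.2 + 2636 + 4480 = 9699.2

$9,699.20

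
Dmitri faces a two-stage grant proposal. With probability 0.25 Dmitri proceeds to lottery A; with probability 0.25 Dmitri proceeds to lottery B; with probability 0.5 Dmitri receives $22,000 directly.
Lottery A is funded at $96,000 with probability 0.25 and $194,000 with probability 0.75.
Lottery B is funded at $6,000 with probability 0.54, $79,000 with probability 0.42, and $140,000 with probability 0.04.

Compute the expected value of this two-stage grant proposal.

EV(A) = 0.25 × 96000 + 0.75 × 194000 = 24000 + 145500 = 169500
EV(B) = 0.54 × 6000 + 0.42 × 79000 + 0.04 × 140000 = 3240 + 33180 + 5600 = 42020
Branch C: 22000 (certain)
Overall = 0.25 × 169500 + 0.25 × 42020 + 0.5 × 22000 = 42375 + 10505 + 11000 = 63880

$63,880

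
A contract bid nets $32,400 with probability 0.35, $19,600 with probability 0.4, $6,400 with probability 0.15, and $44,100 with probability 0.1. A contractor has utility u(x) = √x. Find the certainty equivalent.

$23,104

E[u] = 0.35·√32400 + 0.4·√19600 + 0.15·√6400 + 0.1·√44100 = 0.35·180 + 0.4·140 + 0.15·80 + 0.1·210 = 152
CE = (152)² = 23104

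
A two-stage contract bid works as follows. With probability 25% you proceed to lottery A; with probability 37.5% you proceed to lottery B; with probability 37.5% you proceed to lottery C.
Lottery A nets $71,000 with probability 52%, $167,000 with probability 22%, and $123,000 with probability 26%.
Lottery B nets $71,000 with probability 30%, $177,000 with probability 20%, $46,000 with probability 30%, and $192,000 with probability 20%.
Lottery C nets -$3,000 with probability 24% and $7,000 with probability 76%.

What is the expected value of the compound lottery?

EV(A) = 0.52 × 71000 + 0.22 × 167000 + 0.26 × 123000 = 36920 + 36740 + 31980 = 105640
EV(B) = 0.3 × 71000 + 0.2 × 177000 + 0.3 × 46000 + 0.2 × 192000 = 21300 + 35400 + 13800 + 38400 = 108900
EV(C) = 0.24 × (-3000) + 0.76 × 7000 = -720 + 5320 = 4600
Overall = 0.25 × 105640 + 0.375 × 108900 + 0.375 × 4600 = 26410 + 40837.5 + 1725 = 68972.5

$68,972.50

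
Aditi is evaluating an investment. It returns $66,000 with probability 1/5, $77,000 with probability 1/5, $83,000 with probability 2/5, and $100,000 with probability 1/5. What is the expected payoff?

$81,800

EV = 1/5 × 66000 + 1/5 × 77000 + 2/5 × 83000 + 1/5 × 100000 = 13200 + 15400 + 33200 + 20000 = 81800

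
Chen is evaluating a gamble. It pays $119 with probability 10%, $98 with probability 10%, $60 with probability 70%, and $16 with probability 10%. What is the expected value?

EV = 0.1 × 119 + 0.1 × 98 + 0.7 × 60 + 0.1 × 16 = 11.9 + 9.8 + 42 + 1.6 = 65.3

$65.30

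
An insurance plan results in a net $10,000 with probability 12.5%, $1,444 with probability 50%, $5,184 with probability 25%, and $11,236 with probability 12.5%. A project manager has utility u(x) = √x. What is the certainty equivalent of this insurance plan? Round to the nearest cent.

$3,937.56

E[u] = 0.125·√10000 + 0.5·√1444 + 0.25·√5184 + 0.125·√11236 = 0.125·100 + 0.5·38 + 0.25·72 + 0.125·106 = 62.75
CE = (62.75)² = 3937.5625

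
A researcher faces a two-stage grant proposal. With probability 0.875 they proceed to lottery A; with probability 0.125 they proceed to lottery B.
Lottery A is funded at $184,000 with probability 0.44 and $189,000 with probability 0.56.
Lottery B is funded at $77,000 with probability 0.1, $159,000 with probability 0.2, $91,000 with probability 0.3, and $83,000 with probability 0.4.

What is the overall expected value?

$175,950

EV(A) = 0.44 × 184000 + 0.56 × 189000 = 80960 + 105840 = 186800
EV(B) = 0.1 × 77000 + 0.2 × 159000 + 0.3 × 91000 + 0.4 × 83000 = 7700 + 31800 + 27300 + 33200 = 100000
Overall = 0.875 × 186800 + 0.125 × 100000 = 163450 + 12500 = 175950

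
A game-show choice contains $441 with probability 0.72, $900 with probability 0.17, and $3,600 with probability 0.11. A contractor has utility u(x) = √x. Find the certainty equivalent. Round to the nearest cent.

$719.31

E[u] = 0.72·√441 + 0.17·√900 + 0.11·√3600 = 0.72·21 + 0.17·30 + 0.11·60 = 26.82
CE = (26.82)² = 719.3124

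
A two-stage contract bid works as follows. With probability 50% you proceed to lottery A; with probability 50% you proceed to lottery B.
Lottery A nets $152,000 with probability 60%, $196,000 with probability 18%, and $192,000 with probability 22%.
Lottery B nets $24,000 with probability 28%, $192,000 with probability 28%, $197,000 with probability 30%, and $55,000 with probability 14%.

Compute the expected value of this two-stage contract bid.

EV(A) = 0.6 × 152000 + 0.18 × 196000 + 0.22 × 192000 = 91200 + 35280 + 42240 = 168720
EV(B) = 0.28 × 24000 + 0.28 × 192000 + 0.3 × 197000 + 0.14 × 55000 = 6720 + 53760 + 59100 + 7700 = 127280
Overall = 0.5 × 168720 + 0.5 × 127280 = 84360 + 63640 = 148000

$148,000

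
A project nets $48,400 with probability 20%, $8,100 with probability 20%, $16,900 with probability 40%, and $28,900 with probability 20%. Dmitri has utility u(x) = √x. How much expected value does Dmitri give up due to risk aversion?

E[u] = 0.2·√48400 + 0.2·√8100 + 0.4·√16900 + 0.2·√28900 = 0.2·220 + 0.2·90 + 0.4·130 + 0.2·170 = 148
CE = (148)² = 21904
Risk premium = EV − CE = 23840 − 21904 = 1936

$1,936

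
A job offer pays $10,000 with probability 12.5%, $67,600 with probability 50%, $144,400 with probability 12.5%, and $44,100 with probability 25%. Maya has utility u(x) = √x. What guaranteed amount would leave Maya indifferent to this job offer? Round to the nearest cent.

$58,806.25

E[u] = 0.125·√10000 + 0.5·√67600 + 0.125·√144400 + 0.25·√44100 = 0.125·100 + 0.5·260 + 0.125·380 + 0.25·210 = 242.5
CE = (242.5)² = 58806.25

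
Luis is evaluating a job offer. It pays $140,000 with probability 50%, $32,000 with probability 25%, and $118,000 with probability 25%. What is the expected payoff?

EV = 0.5 × 140000 + 0.25 × 32000 + 0.25 × 118000 = 70000 + 8000 + 29500 = 107500

$107,500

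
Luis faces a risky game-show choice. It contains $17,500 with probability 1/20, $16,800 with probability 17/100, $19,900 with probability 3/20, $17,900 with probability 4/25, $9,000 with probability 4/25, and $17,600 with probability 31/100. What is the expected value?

$16,476

EV = 1/20 × 17500 + 17/100 × 16800 + 3/20 × 19900 + 4/25 × 17900 + 4/25 × 9000 + 31/100 × 17600 = 875 + 2856 + 2985 + 2864 + 1440 + 5456 = 16476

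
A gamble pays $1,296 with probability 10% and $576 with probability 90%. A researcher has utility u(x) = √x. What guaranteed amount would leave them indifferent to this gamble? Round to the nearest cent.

E[u] = 0.1·√1296 + 0.9·√576 = 0.1·36 + 0.9·24 = 25.2
CE = (25.2)² = 635.04

$635.04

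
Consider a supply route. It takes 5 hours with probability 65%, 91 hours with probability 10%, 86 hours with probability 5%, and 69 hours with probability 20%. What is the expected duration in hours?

30.45 hours

EV = 0.65 × 5 + 0.1 × 91 + 0.05 × 86 + 0.2 × 69 = 3.25 + 9.1 + 4.3 + 13.8 = 30.45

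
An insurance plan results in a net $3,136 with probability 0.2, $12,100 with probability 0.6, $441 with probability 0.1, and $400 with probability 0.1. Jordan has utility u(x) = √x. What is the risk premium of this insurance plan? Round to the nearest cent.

E[u] = 0.2·√3136 + 0.6·√12100 + 0.1·√441 + 0.1·√400 = 0.2·56 + 0.6·110 + 0.1·21 + 0.1·20 = 81.3
CE = (81.3)² = 6609.69
Risk premium = EV − CE = 7971.3 − 6609.69 = 1361.61

$1,361.61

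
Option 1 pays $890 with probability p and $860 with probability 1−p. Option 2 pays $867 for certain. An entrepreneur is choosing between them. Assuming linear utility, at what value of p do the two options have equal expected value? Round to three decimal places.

p = 0.233

p·890 + (1−p)·860 = 867
30p + 860 = 867
p = (867 − 860) / 30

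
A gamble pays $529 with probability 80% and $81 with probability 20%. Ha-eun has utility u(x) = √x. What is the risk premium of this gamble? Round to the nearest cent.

$31.36

E[u] = 0.8·√529 + 0.2·√81 = 0.8·23 + 0.2·9 = 20.2
CE = (20.2)² = 408.04
Risk premium = EV − CE = 439.4 − 408.04 = 31.36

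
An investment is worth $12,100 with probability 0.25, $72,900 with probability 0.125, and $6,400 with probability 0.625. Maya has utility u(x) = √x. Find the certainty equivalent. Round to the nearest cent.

$12,376.56

E[u] = 0.25·√12100 + 0.125·√72900 + 0.625·√6400 = 0.25·110 + 0.125·270 + 0.625·80 = 111.25
CE = (111.25)² = 12376.5625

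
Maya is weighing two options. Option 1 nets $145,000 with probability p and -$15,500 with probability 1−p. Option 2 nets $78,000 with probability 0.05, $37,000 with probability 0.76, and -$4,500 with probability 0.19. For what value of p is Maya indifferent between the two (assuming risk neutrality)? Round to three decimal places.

p = 0.291

EV(Option 2) = 0.05 × 78000 + 0.76 × 37000 + 0.19 × (-4500) = 3900 + 28120 − 855 = 31165
p·145000 + (1−p)·(-15500) = 31165
160500p − 15500 = 31165
p = (31165 + 15500) / 160500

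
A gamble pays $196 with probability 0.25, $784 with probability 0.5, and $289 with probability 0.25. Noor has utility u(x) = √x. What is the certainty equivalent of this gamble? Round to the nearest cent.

E[u] = 0.25·√196 + 0.5·√784 + 0.25·√289 = 0.25·14 + 0.5·28 + 0.25·17 = 21.75
CE = (21.75)² = 473.0625

$473.06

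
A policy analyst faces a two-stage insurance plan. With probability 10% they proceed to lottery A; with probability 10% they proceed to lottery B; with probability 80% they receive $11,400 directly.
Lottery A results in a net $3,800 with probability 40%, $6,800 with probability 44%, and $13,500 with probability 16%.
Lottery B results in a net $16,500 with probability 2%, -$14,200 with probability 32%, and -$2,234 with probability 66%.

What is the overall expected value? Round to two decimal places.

$9,218.36

EV(A) = 0.4 × 3800 + 0.44 × 6800 + 0.16 × 13500 = 1520 + 2992 + 2160 = 6672
EV(B) = 0.02 × 16500 + 0.32 × (-14200) + 0.66 × (-2234) = 330 − 4544 − 1474.44 = -5688.44
Branch C: 11400 (certain)
Overall = 0.1 × 6672 + 0.1 × (-5688.44) + 0.8 × 11400 = 667.2 − 568.844 + 9120 = 9218.356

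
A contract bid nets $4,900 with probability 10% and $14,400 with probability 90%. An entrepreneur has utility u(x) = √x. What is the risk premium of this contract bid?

$225

E[u] = 0.1·√4900 + 0.9·√14400 = 0.1·70 + 0.9·120 = 115
CE = (115)² = 13225
Risk premium = EV − CE = 13450 − 13225 = 225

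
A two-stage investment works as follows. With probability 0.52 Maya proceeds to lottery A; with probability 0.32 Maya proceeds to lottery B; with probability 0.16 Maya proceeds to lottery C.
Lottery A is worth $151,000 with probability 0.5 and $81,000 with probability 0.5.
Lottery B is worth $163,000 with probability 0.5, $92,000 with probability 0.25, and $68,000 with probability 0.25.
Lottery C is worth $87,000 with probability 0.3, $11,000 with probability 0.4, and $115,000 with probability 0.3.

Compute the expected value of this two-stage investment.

$109,600

EV(A) = 0.5 × 151000 + 0.5 × 81000 = 75500 + 40500 = 116000
EV(B) = 0.5 × 163000 + 0.25 × 92000 + 0.25 × 68000 = 81500 + 23000 + 17000 = 121500
EV(C) = 0.3 × 87000 + 0.4 × 11000 + 0.3 × 115000 = 26100 + 4400 + 34500 = 65000
Overall = 0.52 × 116000 + 0.32 × 121500 + 0.16 × 65000 = 60320 + 38880 + 10400 = 109600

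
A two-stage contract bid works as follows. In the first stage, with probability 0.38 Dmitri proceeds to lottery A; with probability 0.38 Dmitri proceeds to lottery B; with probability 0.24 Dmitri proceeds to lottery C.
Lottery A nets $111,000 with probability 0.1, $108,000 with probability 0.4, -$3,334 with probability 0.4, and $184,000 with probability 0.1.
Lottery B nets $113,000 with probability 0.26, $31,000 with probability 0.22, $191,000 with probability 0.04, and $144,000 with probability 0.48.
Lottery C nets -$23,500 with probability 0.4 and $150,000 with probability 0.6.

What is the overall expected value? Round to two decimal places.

EV(A) = 0.1 × 111000 + 0.4 × 108000 + 0.4 × (-3334) + 0.1 × 184000 = 11100 + 43200 − 1333.6 + 18400 = 71366.4
EV(B) = 0.26 × 113000 + 0.22 × 31000 + 0.04 × 191000 + 0.48 × 144000 = 29380 + 6820 + 7640 + 69120 = 112960
EV(C) = 0.4 × (-23500) + 0.6 × 150000 = -9400 + 90000 = 80600
Overall = 0.38 × 71366.4 + 0.38 × 112960 + 0.24 × 80600 = 27119.232 + 42924.8 + 19344 = 89388.032

$89,388.03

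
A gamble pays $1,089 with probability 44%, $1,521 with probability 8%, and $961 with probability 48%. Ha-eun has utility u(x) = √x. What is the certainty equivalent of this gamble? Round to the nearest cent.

E[u] = 0.44·√1089 + 0.08·√1521 + 0.48·√961 = 0.44·33 + 0.08·39 + 0.48·31 = 32.52
CE = (32.52)² = 1057.5504

$1,057.55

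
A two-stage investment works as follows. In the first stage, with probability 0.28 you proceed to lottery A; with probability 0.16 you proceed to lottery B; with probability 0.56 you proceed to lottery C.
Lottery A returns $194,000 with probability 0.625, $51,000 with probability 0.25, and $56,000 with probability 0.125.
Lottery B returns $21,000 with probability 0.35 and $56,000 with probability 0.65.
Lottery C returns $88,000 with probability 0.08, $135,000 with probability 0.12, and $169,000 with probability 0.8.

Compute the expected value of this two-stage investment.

$135,206.40

EV(A) = 0.625 × 194000 + 0.25 × 51000 + 0.125 × 56000 = 121250 + 12750 + 7000 = 141000
EV(B) = 0.35 × 21000 + 0.65 × 56000 = 7350 + 36400 = 43750
EV(C) = 0.08 × 88000 + 0.12 × 135000 + 0.8 × 169000 = 7040 + 16200 + 135200 = 158440
Overall = 0.28 × 141000 + 0.16 × 43750 + 0.56 × 158440 = 39480 + 7000 + 88726.4 = 135206.4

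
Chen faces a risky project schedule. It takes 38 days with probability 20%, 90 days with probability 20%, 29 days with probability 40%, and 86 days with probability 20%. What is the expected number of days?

EV = 0.2 × 38 + 0.2 × 90 + 0.4 × 29 + 0.2 × 86 = 7.6 + 18 + 11.6 + 17.2 = 54.4

54.4 days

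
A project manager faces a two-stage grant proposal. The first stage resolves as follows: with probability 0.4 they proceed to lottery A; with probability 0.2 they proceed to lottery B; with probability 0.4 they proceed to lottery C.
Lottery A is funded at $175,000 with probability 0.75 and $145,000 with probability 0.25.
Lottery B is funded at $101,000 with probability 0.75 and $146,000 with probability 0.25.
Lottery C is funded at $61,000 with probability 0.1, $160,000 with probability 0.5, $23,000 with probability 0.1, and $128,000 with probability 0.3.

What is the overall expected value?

EV(A) = 0.75 × 175000 + 0.25 × 145000 = 131250 + 36250 = 167500
EV(B) = 0.75 × 101000 + 0.25 × 146000 = 75750 + 36500 = 112250
EV(C) = 0.1 × 61000 + 0.5 × 160000 + 0.1 × 23000 + 0.3 × 128000 = 6100 + 80000 + 2300 + 38400 = 126800
Overall = 0.4 × 167500 + 0.2 × 112250 + 0.4 × 126800 = 67000 + 22450 + 50720 = 140170

$140,170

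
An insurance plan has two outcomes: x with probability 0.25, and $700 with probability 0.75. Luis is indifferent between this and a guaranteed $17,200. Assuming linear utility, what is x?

x = $66,700

0.25·x + 0.75·700 = 17200
0.25·x = 17200 − 525 = 16675
x = 16675 / 0.25 = 66700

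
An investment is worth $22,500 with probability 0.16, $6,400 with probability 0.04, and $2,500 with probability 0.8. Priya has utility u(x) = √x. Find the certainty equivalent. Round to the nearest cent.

$4,515.84

E[u] = 0.16·√22500 + 0.04·√6400 + 0.8·√2500 = 0.16·150 + 0.04·80 + 0.8·50 = 67.2
CE = (67.2)² = 4515.84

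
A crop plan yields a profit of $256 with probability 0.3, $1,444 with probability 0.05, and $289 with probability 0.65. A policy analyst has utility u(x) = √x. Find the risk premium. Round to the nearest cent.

$21.79

E[u] = 0.3·√256 + 0.05·√1444 + 0.65·√289 = 0.3·16 + 0.05·38 + 0.65·17 = 17.75
CE = (17.75)² = 315.0625
Risk premium = EV − CE = 336.85 − 315.0625 = 21.7875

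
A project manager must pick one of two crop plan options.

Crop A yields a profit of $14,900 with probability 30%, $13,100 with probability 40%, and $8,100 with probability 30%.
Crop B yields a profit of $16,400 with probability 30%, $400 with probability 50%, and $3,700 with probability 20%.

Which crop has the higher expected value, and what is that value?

Crop A = 0.3 × 14900 + 0.4 × 13100 + 0.3 × 8100 = 4470 + 5240 + 2430 = 12140
Crop B = 0.3 × 16400 + 0.5 × 400 + 0.2 × 3700 = 4920 + 200 + 740 = 5860

Crop A ($12,140)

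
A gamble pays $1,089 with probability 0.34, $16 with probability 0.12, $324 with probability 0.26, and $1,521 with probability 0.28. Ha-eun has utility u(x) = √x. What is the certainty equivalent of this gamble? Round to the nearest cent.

E[u] = 0.34·√1089 + 0.12·√16 + 0.26·√324 + 0.28·√1521 = 0.34·33 + 0.12·4 + 0.26·18 + 0.28·39 = 27.3
CE = (27.3)² = 745.29

$745.29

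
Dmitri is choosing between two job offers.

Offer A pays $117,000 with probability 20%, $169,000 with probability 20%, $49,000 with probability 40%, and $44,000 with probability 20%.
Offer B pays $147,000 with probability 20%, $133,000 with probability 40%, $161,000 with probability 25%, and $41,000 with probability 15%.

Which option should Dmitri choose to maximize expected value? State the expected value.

Offer A = 0.2 × 117000 + 0.2 × 169000 + 0.4 × 49000 + 0.2 × 44000 = 23400 + 33800 + 19600 + 8800 = 85600
Offer B = 0.2 × 147000 + 0.4 × 133000 + 0.25 × 161000 + 0.15 × 41000 = 29400 + 53200 + 40250 + 6150 = 129000

Offer B ($129,000)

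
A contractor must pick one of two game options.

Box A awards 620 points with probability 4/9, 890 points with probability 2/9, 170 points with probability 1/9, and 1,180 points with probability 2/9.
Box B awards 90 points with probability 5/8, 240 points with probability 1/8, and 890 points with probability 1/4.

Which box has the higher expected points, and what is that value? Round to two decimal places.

Box A (754.44 points)

Box A = 4/9 × 620 + 2/9 × 890 + 1/9 × 170 + 2/9 × 1180 = 275.5556 + 197.7778 + 18.8889 + 262.2222 = 754.4444
Box B = 5/8 × 90 + 1/8 × 240 + 1/4 × 890 = 56.25 + 30 + 222.5 = 308.75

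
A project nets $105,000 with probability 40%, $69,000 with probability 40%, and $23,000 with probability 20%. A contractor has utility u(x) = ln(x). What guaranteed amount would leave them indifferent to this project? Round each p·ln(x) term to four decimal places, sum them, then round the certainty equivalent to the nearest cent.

$65,512.75

E[u] = 0.4·ln(105000) + 0.4·ln(69000) + 0.2·ln(23000) = 4.6247 + 4.4567 + 2.0086 = 11.0900
CE = e^11.0900 ≈ 65512.75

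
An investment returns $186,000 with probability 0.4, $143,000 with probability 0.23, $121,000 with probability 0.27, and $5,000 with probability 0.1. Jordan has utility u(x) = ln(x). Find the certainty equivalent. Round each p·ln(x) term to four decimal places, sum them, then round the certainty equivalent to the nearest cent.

$108,586.24

E[u] = 0.4·ln(186000) + 0.23·ln(143000) + 0.27·ln(121000) + 0.1·ln(5000) = 4.8534 + 2.7302 + 3.1600 + 0.8517 = 11.5953
CE = e^11.5953 ≈ 108586.24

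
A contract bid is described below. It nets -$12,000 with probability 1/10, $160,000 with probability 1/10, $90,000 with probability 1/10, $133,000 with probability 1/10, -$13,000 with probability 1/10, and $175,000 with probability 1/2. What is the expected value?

EV = 1/10 × (-12000) + 1/10 × 160000 + 1/10 × 90000 + 1/10 × 133000 + 1/10 × (-13000) + 1/2 × 175000 = -1200 + 16000 + 9000 + 13300 − 1300 + 87500 = 123300

$123,300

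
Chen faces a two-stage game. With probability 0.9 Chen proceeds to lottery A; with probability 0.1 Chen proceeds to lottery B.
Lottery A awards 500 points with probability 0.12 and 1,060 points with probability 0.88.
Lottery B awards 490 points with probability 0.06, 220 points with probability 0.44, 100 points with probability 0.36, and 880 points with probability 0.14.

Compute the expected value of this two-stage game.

922.06 points

EV(A) = 0.12 × 500 + 0.88 × 1060 = 60 + 932.8 = 992.8
EV(B) = 0.06 × 490 + 0.44 × 220 + 0.36 × 100 + 0.14 × 880 = 29.4 + 96.8 + 36 + 123.2 = 285.4
Overall = 0.9 × 992.8 + 0.1 × 285.4 = 893.52 + 28.54 = 922.06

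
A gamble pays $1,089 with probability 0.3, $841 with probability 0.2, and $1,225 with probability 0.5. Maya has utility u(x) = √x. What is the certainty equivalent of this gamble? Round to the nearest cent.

$1,102.24

E[u] = 0.3·√1089 + 0.2·√841 + 0.5·√1225 = 0.3·33 + 0.2·29 + 0.5·35 = 33.2
CE = (33.2)² = 1102.24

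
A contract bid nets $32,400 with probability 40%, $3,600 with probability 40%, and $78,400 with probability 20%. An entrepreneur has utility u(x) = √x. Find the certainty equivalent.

$23,104

E[u] = 0.4·√32400 + 0.4·√3600 + 0.2·√78400 = 0.4·180 + 0.4·60 + 0.2·280 = 152
CE = (152)² = 23104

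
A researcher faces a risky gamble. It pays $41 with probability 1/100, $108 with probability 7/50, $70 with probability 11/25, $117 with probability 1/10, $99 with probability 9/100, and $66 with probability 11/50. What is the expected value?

$81.46

EV = 1/100 × 41 + 7/50 × 108 + 11/25 × 70 + 1/10 × 117 + 9/100 × 99 + 11/50 × 66 = 0.41 + 15.12 + 30.8 + 11.7 + 8.91 + 14.52 = 81.46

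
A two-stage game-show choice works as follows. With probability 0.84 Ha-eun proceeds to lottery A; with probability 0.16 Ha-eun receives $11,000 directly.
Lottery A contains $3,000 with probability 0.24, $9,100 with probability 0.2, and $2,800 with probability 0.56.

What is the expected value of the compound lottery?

EV(A) = 0.24 × 3000 + 0.2 × 9100 + 0.56 × 2800 = 720 + 1820 + 1568 = 4108
Branch B: 11000 (certain)
Overall = 0.84 × 4108 + 0.16 × 11000 = 3450.72 + 1760 = 5210.72

$5,210.72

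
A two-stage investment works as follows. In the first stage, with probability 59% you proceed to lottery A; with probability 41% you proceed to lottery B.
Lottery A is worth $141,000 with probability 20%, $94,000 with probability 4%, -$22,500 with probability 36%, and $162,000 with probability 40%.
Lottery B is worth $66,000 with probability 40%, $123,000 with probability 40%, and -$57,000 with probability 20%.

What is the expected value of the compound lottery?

$78,631.40

EV(A) = 0.2 × 141000 + 0.04 × 94000 + 0.36 × (-22500) + 0.4 × 162000 = 28200 + 3760 − 8100 + 64800 = 88660
EV(B) = 0.4 × 66000 + 0.4 × 123000 + 0.2 × (-57000) = 26400 + 49200 − 11400 = 64200
Overall = 0.59 × 88660 + 0.41 × 64200 = 52309.4 + 26322 = 78631.4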